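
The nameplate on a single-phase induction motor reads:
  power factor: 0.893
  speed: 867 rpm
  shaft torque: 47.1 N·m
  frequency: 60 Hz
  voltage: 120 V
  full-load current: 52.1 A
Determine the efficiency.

ω = 2π × 867/60 = 90.79 rad/s; P_out = τω = 47.1 × 90.79 = 4276 W
P_in = V·I·cosφ = 120 × 52.1 × 0.893 = 5583 W
η = P_out / P_in = 4276 / 5583 = 0.766 = 76.6%

76.6 %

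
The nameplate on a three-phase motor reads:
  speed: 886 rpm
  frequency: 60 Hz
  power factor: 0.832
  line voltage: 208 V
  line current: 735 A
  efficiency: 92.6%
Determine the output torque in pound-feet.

P_in = √3·V·I·cosφ = 1.732 × 208 × 735 × 0.832 = 220304 W
P_out = η·P_in = 0.926 × 220304 = 204002 W
n = 886 rpm
ω = 2π×886/60 = 92.78 rad/s
τ = P_out/ω = 204002/92.78 = 2199 N·m
In lb·ft: 2199/1.356 = 1620 lb·ft

1620 lb·ft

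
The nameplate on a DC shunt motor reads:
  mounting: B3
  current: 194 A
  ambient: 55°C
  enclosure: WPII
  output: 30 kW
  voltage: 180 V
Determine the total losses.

4920 W

P_in = V·I = 180×194 = 34920 W
P_out = 30000 W
Losses = P_in − P_out = 34920 − 30000 = 4920 W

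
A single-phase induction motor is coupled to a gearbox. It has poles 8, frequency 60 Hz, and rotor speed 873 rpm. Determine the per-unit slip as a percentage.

3.00 %

n_s = 120f/p = 120×60/8 = 900 rpm
s = (n_s − n)/n_s = (900 − 873)/900 = 0.0300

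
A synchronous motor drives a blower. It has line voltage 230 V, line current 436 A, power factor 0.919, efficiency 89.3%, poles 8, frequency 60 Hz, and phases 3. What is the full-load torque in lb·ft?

1120 lb·ft

P_in = √3·V·I·cosφ = 1.732 × 230 × 436 × 0.919 = 159616 W
P_out = η·P_in = 0.893 × 159616 = 142537 W
n = n_s = 120×60/8 = 900 rpm (synchronous)
ω = 2π×900/60 = 94.25 rad/s
τ = P_out/ω = 142537/94.25 = 1512 N·m
In lb·ft: 1512/1.356 = 1120 lb·ft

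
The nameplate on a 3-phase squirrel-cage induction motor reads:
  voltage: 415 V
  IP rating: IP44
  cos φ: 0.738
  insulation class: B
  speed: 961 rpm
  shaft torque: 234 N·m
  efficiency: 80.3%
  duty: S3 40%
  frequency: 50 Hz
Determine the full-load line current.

ω = 2π×961/60 = 100.6 rad/s; P_out = τω = 234 × 100.6 = 23540 W
P_in = P_out / η = 23540 / 0.803 = 29315 W
I_L = P_in / (√3·V_L·cosφ) = 29315 / (1.732 × 415 × 0.738) = 55.3 A

55.3 A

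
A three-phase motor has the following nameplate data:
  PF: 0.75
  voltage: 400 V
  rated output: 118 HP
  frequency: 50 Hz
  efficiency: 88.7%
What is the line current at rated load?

P_out = 118 × 746 = 88028 W
P_in = P_out / η = 88028 / 0.887 = 99242 W
I_L = P_in / (√3·V_L·cosφ) = 99242 / (1.732 × 400 × 0.75) = 191 A

191 A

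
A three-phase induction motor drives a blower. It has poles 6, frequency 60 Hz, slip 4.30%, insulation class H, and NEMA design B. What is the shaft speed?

n_s = 120f/p = 120×60/6 = 1200 rpm
n = n_s(1 − s) = 1200 × (1 − 0.043) = 1148 rpm

1148 rpm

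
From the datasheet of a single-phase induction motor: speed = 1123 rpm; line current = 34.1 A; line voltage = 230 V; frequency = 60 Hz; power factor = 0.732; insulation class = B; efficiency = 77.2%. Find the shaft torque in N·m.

37.7 N·m

P_in = V·I·cosφ = 230 × 34.1 × 0.732 = 5741 W
P_out = η·P_in = 0.772 × 5741 = 4432 W
n = 1123 rpm
ω = 2π×1123/60 = 117.6 rad/s
τ = P_out/ω = 4432/117.6 = 37.7 N·m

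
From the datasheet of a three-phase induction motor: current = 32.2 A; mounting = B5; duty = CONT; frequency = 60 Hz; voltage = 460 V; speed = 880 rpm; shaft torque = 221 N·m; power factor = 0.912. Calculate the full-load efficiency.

87.0 %

ω = 2π × 880/60 = 92.15 rad/s; P_out = τω = 221 × 92.15 = 20365 W
P_in = √3·V_L·I_L·cosφ = 1.732 × 460 × 32.2 × 0.912 = 23397 W
η = P_out / P_in = 20365 / 23397 = 0.870 = 87.0%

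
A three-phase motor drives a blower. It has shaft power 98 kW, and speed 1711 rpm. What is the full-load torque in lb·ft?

403 lb·ft

ω = 2π × 1711/60 = 179.2 rad/s
τ = P/ω = 98000/179.2 = 546.9 N·m
In lb·ft: 546.9/1.356 = 403 lb·ft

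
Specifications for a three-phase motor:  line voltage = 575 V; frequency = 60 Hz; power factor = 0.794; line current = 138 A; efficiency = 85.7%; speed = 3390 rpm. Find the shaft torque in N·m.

263 N·m

P_in = √3·V·I·cosφ = 1.732 × 575 × 138 × 0.794 = 109123 W
P_out = η·P_in = 0.857 × 109123 = 93518 W
n = 3390 rpm
ω = 2π×3390/60 = 355 rad/s
τ = P_out/ω = 93518/355 = 263 N·m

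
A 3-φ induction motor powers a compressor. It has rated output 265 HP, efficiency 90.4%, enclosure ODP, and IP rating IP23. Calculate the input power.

P_out = 265 × 746 = 197690 W
P_in = P_out/η = 197690/0.904 = 218684 W = 219 kW

219 kW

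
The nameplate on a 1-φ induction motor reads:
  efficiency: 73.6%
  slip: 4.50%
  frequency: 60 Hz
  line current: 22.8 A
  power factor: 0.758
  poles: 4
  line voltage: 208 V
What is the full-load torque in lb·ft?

10.8 lb·ft

P_in = V·I·cosφ = 208 × 22.8 × 0.758 = 3595 W
P_out = η·P_in = 0.736 × 3595 = 2646 W
n_s = 120×60/4 = 1800 rpm; n = 1800×(1−0.045) = 1719 rpm
ω = 2π×1719/60 = 180 rad/s
τ = P_out/ω = 2646/180 = 14.7 N·m
In lb·ft: 14.7/1.356 = 10.8 lb·ft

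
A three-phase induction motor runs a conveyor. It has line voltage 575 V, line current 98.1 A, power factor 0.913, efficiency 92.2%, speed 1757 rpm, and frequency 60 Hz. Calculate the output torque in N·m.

P_in = √3·V·I·cosφ = 1.732 × 575 × 98.1 × 0.913 = 89198 W
P_out = η·P_in = 0.922 × 89198 = 82241 W
n = 1757 rpm
ω = 2π×1757/60 = 184 rad/s
τ = P_out/ω = 82241/184 = 447 N·m

447 N·m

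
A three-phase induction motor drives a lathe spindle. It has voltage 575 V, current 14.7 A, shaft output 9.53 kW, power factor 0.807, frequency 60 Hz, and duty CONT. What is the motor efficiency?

P_out = 9.53 kW = 9530 W
P_in = √3·V_L·I_L·cosφ = 1.732 × 575 × 14.7 × 0.807 = 11814 W
η = P_out / P_in = 9530 / 11814 = 0.807 = 80.7%

80.7 %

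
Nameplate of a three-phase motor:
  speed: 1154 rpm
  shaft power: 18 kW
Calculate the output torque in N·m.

149 N·m

ω = 2π × 1154/60 = 120.8 rad/s
τ = P/ω = 18000/120.8 = 149 N·m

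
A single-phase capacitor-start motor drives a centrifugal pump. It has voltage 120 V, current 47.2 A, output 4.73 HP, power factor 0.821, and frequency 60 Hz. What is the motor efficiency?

P_out = 4.73 × 746 = 3529 W
P_in = V·I·cosφ = 120 × 47.2 × 0.821 = 4650 W
η = P_out / P_in = 3529 / 4650 = 0.759 = 75.9%

75.9 %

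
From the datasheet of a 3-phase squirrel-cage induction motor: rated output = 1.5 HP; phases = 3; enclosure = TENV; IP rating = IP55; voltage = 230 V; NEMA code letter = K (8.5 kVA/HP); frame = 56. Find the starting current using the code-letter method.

32 A

S_LR = 8.5 × 1.5 = 12.75 kVA
I_LR = S_LR/(√3·V_L) = 12750/(1.732×230) = 32 A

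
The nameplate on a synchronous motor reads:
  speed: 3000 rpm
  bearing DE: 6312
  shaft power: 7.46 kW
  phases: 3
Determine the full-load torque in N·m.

23.7 N·m

ω = 2π × 3000/60 = 314.2 rad/s
τ = P/ω = 7460/314.2 = 23.7 N·m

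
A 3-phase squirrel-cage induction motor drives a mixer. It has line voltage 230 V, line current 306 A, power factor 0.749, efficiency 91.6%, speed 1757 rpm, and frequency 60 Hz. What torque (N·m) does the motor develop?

P_in = √3·V·I·cosφ = 1.732 × 230 × 306 × 0.749 = 91302 W
P_out = η·P_in = 0.916 × 91302 = 83633 W
n = 1757 rpm
ω = 2π×1757/60 = 184 rad/s
τ = P_out/ω = 83633/184 = 455 N·m

455 N·m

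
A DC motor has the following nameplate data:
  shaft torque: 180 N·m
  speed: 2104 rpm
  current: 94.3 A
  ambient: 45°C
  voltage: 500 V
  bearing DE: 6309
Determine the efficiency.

84.1 %

ω = 2π × 2104/60 = 220.3 rad/s; P_out = τω = 180 × 220.3 = 39654 W
P_in = V·I = 500 × 94.3 = 47150 W
η = P_out / P_in = 39654 / 47150 = 0.841 = 84.1%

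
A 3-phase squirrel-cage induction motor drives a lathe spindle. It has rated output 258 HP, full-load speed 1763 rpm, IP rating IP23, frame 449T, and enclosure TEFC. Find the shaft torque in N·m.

1040 N·m

P_out = 258 × 746 = 192468 W
ω = 2π × 1763/60 = 184.6 rad/s
τ = P_out/ω = 192468/184.6 = 1040 N·m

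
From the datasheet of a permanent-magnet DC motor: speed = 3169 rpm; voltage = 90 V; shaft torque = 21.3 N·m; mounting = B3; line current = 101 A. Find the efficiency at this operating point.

ω = 2π × 3169/60 = 331.9 rad/s; P_out = τω = 21.3 × 331.9 = 7069 W
P_in = V·I = 90 × 101 = 9090 W
η = P_out / P_in = 7069 / 9090 = 0.778 = 77.8%

77.8 %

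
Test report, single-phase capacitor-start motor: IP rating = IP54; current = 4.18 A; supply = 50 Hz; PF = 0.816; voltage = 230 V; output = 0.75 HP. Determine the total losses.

225 W

P_in = V·I·cosφ = 230×4.18×0.816 = 785 W
P_out = 0.75×746 = 560 W
Losses = P_in − P_out = 785 − 560 = 225 W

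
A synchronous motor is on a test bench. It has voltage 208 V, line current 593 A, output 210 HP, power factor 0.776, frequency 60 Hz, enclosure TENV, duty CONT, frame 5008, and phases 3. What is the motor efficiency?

P_out = 210 × 746 = 156660 W
P_in = √3·V_L·I_L·cosφ = 1.732 × 208 × 593 × 0.776 = 165778 W
η = P_out / P_in = 156660 / 165778 = 0.945 = 94.5%

94.5 %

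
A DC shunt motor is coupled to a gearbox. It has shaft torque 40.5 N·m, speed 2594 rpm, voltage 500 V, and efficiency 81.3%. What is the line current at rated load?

ω = 2π×2594/60 = 271.6 rad/s; P_out = τω = 40.5 × 271.6 = 11000 W
P_in = P_out / η = 11000 / 0.813 = 13530 W
I = P_in / V = 13530 / 500 = 27.1 A

27.1 A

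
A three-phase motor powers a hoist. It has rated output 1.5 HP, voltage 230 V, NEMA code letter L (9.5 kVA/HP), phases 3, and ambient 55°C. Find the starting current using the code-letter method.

S_LR = 9.5 × 1.5 = 14.25 kVA
I_LR = S_LR/(√3·V_L) = 14250/(1.732×230) = 35.8 A

35.8 A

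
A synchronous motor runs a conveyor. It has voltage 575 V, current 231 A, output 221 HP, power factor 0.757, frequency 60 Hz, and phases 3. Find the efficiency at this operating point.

P_out = 221 × 746 = 164866 W
P_in = √3·V_L·I_L·cosφ = 1.732 × 575 × 231 × 0.757 = 174150 W
η = P_out / P_in = 164866 / 174150 = 0.947 = 94.7%

94.7 %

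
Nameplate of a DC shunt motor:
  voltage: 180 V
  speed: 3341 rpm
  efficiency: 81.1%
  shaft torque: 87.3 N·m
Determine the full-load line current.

ω = 2π×3341/60 = 349.9 rad/s; P_out = τω = 87.3 × 349.9 = 30546 W
P_in = P_out / η = 30546 / 0.811 = 37665 W
I = P_in / V = 37665 / 180 = 209 A

209 A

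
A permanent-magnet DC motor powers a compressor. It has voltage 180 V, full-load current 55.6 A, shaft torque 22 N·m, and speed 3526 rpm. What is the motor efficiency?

81.2 %

ω = 2π × 3526/60 = 369.2 rad/s; P_out = τω = 22 × 369.2 = 8122 W
P_in = V·I = 180 × 55.6 = 10008 W
η = P_out / P_in = 8122 / 10008 = 0.812 = 81.2%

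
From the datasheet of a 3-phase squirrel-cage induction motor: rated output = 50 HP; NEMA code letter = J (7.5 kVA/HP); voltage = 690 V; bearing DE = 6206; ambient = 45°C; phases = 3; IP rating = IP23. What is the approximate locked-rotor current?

S_LR = 7.5 × 50 = 375 kVA
I_LR = S_LR/(√3·V_L) = 375000/(1.732×690) = 314 A

314 A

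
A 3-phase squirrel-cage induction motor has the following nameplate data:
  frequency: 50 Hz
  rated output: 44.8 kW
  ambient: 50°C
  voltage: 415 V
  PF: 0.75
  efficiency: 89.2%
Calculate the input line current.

P_out = 44.8 kW = 44800 W
P_in = P_out / η = 44800 / 0.892 = 50224 W
I_L = P_in / (√3·V_L·cosφ) = 50224 / (1.732 × 415 × 0.75) = 93.2 A

93.2 A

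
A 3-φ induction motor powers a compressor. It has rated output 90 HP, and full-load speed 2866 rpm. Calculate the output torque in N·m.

224 N·m

P_out = 90 × 746 = 67140 W
ω = 2π × 2866/60 = 300.1 rad/s
τ = P_out/ω = 67140/300.1 = 224 N·m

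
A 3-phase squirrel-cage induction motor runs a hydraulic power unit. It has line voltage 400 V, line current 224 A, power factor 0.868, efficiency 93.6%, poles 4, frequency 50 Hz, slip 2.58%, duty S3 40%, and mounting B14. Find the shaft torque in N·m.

824 N·m

P_in = √3·V·I·cosφ = 1.732 × 400 × 224 × 0.868 = 134702 W
P_out = η·P_in = 0.936 × 134702 = 126081 W
n_s = 120×50/4 = 1500 rpm; n = 1500×(1−0.0258) = 1461 rpm
ω = 2π×1461/60 = 153 rad/s
τ = P_out/ω = 126081/153 = 824 N·m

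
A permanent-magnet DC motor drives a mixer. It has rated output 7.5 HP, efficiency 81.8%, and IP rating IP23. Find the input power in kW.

P_out = 7.5 × 746 = 5595 W
P_in = P_out/η = 5595/0.818 = 6840 W = 6.84 kW

6.84 kW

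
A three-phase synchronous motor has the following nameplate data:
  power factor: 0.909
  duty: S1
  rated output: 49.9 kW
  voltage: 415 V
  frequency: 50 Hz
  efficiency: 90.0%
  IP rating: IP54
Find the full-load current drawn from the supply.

84.9 A

P_out = 49.9 kW = 49900 W
P_in = P_out / η = 49900 / 0.900 = 55444 W
I_L = P_in / (√3·V_L·cosφ) = 55444 / (1.732 × 415 × 0.909) = 84.9 A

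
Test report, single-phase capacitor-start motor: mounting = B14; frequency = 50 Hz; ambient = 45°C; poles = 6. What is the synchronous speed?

n_s = 120f/p = 120×50/6 = 1000 rpm

1000 rpm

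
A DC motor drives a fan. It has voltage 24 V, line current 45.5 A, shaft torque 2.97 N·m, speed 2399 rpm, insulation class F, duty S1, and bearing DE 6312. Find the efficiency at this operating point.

68.3 %

ω = 2π × 2399/60 = 251.2 rad/s; P_out = τω = 2.97 × 251.2 = 746 W
P_in = V·I = 24 × 45.5 = 1092 W
η = P_out / P_in = 746 / 1092 = 0.683 = 68.3%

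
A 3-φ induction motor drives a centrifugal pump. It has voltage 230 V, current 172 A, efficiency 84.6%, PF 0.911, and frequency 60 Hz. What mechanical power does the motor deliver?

P_in = √3·V·I·cosφ = 1.732 × 230 × 172 × 0.911 = 62420 W
P_out = η·P_in = 0.846 × 62420 = 52807 W

52.8 kW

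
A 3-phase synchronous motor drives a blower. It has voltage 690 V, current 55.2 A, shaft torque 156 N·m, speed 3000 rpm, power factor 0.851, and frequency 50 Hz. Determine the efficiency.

87.3 %

ω = 2π × 3000/60 = 314.2 rad/s; P_out = τω = 156 × 314.2 = 49015 W
P_in = √3·V_L·I_L·cosφ = 1.732 × 690 × 55.2 × 0.851 = 56139 W
η = P_out / P_in = 49015 / 56139 = 0.873 = 87.3%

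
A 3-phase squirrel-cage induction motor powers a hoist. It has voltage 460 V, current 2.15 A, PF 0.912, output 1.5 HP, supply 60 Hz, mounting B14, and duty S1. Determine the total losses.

443 W

P_in = √3·V·I·cosφ = 1.732×460×2.15×0.912 = 1562 W
P_out = 1.5×746 = 1119 W
Losses = P_in − P_out = 1562 − 1119 = 443 W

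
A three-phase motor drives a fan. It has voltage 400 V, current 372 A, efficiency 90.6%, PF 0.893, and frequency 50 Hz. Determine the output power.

209 kW

P_in = √3·V·I·cosφ = 1.732 × 400 × 372 × 0.893 = 230145 W
P_out = η·P_in = 0.906 × 230145 = 208511 W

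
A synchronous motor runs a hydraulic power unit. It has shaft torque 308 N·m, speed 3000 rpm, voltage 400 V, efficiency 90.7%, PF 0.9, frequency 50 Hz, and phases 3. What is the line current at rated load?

171 A

ω = 2π×3000/60 = 314.2 rad/s; P_out = τω = 308 × 314.2 = 96774 W
P_in = P_out / η = 96774 / 0.907 = 106697 W
I_L = P_in / (√3·V_L·cosφ) = 106697 / (1.732 × 400 × 0.9) = 171 A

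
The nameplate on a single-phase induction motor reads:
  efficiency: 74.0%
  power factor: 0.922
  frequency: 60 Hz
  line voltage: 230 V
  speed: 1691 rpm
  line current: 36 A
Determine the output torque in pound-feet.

23.5 lb·ft

P_in = V·I·cosφ = 230 × 36 × 0.922 = 7634 W
P_out = η·P_in = 0.74 × 7634 = 5649 W
n = 1691 rpm
ω = 2π×1691/60 = 177.1 rad/s
τ = P_out/ω = 5649/177.1 = 31.9 N·m
In lb·ft: 31.9/1.356 = 23.5 lb·ft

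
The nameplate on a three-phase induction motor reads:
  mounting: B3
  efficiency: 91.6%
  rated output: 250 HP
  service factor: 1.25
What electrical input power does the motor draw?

204 kW

P_out = 250 × 746 = 186500 W
P_in = P_out/η = 186500/0.916 = 203603 W = 204 kW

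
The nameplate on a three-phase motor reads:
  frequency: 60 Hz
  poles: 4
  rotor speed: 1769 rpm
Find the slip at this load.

n_s = 120f/p = 120×60/4 = 1800 rpm
s = (n_s − n)/n_s = (1800 − 1769)/1800 = 0.0172

1.72 %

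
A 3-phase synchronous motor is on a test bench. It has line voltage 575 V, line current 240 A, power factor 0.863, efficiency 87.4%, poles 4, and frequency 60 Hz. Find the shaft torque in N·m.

956 N·m

P_in = √3·V·I·cosφ = 1.732 × 575 × 240 × 0.863 = 206271 W
P_out = η·P_in = 0.874 × 206271 = 180281 W
n = n_s = 120×60/4 = 1800 rpm (synchronous)
ω = 2π×1800/60 = 188.5 rad/s
τ = P_out/ω = 180281/188.5 = 956 N·m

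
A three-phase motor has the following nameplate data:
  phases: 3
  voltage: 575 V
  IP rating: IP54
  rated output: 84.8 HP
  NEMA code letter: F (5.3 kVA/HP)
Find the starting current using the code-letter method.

451 A

S_LR = 5.3 × 84.8 = 449.44 kVA
I_LR = S_LR/(√3·V_L) = 449440/(1.732×575) = 451 A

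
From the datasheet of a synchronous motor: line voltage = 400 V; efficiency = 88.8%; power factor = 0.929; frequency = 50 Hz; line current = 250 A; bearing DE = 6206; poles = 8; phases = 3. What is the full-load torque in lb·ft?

1340 lb·ft

P_in = √3·V·I·cosφ = 1.732 × 400 × 250 × 0.929 = 160903 W
P_out = η·P_in = 0.888 × 160903 = 142882 W
n = n_s = 120×50/8 = 750 rpm (synchronous)
ω = 2π×750/60 = 78.54 rad/s
τ = P_out/ω = 142882/78.54 = 1819 N·m
In lb·ft: 1819/1.356 = 1340 lb·ft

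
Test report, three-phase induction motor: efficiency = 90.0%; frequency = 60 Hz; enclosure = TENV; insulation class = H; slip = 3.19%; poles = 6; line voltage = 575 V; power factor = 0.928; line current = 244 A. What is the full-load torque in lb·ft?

P_in = √3·V·I·cosφ = 1.732 × 575 × 244 × 0.928 = 225504 W
P_out = η·P_in = 0.9 × 225504 = 202954 W
n_s = 120×60/6 = 1200 rpm; n = 1200×(1−0.0319) = 1162 rpm
ω = 2π×1162/60 = 121.7 rad/s
τ = P_out/ω = 202954/121.7 = 1668 N·m
In lb·ft: 1668/1.356 = 1230 lb·ft

1230 lb·ft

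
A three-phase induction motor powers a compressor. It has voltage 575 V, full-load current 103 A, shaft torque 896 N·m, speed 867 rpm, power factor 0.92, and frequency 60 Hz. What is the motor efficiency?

ω = 2π × 867/60 = 90.79 rad/s; P_out = τω = 896 × 90.79 = 81348 W
P_in = √3·V_L·I_L·cosφ = 1.732 × 575 × 103 × 0.92 = 94371 W
η = P_out / P_in = 81348 / 94371 = 0.862 = 86.2%

86.2 %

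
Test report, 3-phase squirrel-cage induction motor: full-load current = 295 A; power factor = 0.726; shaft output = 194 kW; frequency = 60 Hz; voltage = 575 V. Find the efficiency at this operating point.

P_out = 194 kW = 194000 W
P_in = √3·V_L·I_L·cosφ = 1.732 × 575 × 295 × 0.726 = 213292 W
η = P_out / P_in = 194000 / 213292 = 0.910 = 91.0%

91.0 %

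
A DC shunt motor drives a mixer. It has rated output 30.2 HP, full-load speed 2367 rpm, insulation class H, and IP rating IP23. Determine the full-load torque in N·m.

P_out = 30.2 × 746 = 22529 W
ω = 2π × 2367/60 = 247.9 rad/s
τ = P_out/ω = 22529/247.9 = 90.9 N·m

90.9 N·m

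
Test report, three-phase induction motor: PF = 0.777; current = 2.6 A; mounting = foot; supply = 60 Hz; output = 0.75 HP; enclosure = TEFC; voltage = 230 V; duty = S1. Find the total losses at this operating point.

P_in = √3·V·I·cosφ = 1.732×230×2.6×0.777 = 805 W
P_out = 0.75×746 = 560 W
Losses = P_in − P_out = 805 − 560 = 245 W

245 W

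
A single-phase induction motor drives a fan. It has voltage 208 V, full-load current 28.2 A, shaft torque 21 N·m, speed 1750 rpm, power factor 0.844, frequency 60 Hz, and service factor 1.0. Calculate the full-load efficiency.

ω = 2π × 1750/60 = 183.3 rad/s; P_out = τω = 21 × 183.3 = 3849 W
P_in = V·I·cosφ = 208 × 28.2 × 0.844 = 4951 W
η = P_out / P_in = 3849 / 4951 = 0.777 = 77.7%

77.7 %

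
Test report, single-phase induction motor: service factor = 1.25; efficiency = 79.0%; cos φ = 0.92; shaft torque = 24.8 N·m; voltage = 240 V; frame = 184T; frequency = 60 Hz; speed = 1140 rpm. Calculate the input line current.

ω = 2π×1140/60 = 119.4 rad/s; P_out = τω = 24.8 × 119.4 = 2961 W
P_in = P_out / η = 2961 / 0.790 = 3748 W
I = P_in / (V·cosφ) = 3748 / (240 × 0.92) = 17 A

17 A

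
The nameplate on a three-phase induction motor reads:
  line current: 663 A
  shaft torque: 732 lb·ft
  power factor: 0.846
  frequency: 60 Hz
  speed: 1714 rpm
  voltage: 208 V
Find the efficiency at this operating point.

88.2 %

τ = 732 lb·ft × 1.356 = 992.6 N·m
ω = 2π × 1714/60 = 179.5 rad/s; P_out = τω = 992.6 × 179.5 = 178172 W
P_in = √3·V_L·I_L·cosφ = 1.732 × 208 × 663 × 0.846 = 202067 W
η = P_out / P_in = 178172 / 202067 = 0.882 = 88.2%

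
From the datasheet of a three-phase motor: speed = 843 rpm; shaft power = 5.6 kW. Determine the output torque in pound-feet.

46.8 lb·ft

ω = 2π × 843/60 = 88.28 rad/s
τ = P/ω = 5600/88.28 = 63.43 N·m
In lb·ft: 63.43/1.356 = 46.8 lb·ft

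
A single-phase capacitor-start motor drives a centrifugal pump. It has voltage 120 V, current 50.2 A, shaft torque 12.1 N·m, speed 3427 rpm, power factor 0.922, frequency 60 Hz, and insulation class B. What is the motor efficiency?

78.2 %

ω = 2π × 3427/60 = 358.9 rad/s; P_out = τω = 12.1 × 358.9 = 4343 W
P_in = V·I·cosφ = 120 × 50.2 × 0.922 = 5554 W
η = P_out / P_in = 4343 / 5554 = 0.782 = 78.2%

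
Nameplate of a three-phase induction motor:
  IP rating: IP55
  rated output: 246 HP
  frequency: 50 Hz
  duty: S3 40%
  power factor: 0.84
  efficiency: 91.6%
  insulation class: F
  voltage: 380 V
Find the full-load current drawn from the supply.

P_out = 246 × 746 = 183516 W
P_in = P_out / η = 183516 / 0.916 = 200345 W
I_L = P_in / (√3·V_L·cosφ) = 200345 / (1.732 × 380 × 0.84) = 362 A

362 A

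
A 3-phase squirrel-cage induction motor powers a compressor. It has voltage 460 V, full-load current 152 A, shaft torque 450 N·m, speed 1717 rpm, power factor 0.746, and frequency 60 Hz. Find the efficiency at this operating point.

ω = 2π × 1717/60 = 179.8 rad/s; P_out = τω = 450 × 179.8 = 80910 W
P_in = √3·V_L·I_L·cosφ = 1.732 × 460 × 152 × 0.746 = 90342 W
η = P_out / P_in = 80910 / 90342 = 0.896 = 89.6%

89.6 %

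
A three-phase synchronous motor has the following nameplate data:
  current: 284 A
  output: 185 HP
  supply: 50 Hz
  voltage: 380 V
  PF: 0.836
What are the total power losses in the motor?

P_in = √3·V·I·cosφ = 1.732×380×284×0.836 = 156263 W
P_out = 185×746 = 138010 W
Losses = P_in − P_out = 156263 − 138010 = 18253 W

18300 W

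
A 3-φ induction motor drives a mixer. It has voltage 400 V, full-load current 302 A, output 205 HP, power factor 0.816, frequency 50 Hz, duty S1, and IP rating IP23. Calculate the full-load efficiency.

89.6 %

P_out = 205 × 746 = 152930 W
P_in = √3·V_L·I_L·cosφ = 1.732 × 400 × 302 × 0.816 = 170728 W
η = P_out / P_in = 152930 / 170728 = 0.896 = 89.6%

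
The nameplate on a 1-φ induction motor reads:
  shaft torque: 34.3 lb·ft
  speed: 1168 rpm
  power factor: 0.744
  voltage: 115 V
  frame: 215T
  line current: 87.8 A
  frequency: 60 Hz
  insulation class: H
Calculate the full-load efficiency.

τ = 34.3 lb·ft × 1.356 = 46.51 N·m
ω = 2π × 1168/60 = 122.3 rad/s; P_out = τω = 46.51 × 122.3 = 5688 W
P_in = V·I·cosφ = 115 × 87.8 × 0.744 = 7512 W
η = P_out / P_in = 5688 / 7512 = 0.757 = 75.7%

75.7 %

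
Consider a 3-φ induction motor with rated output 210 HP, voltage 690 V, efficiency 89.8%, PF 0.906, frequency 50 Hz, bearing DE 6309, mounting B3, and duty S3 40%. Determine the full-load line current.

161 A

P_out = 210 × 746 = 156660 W
P_in = P_out / η = 156660 / 0.898 = 174454 W
I_L = P_in / (√3·V_L·cosφ) = 174454 / (1.732 × 690 × 0.906) = 161 A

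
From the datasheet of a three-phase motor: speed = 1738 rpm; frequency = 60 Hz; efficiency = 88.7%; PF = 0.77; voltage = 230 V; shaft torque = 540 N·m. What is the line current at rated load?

361 A

ω = 2π×1738/60 = 182 rad/s; P_out = τω = 540 × 182 = 98280 W
P_in = P_out / η = 98280 / 0.887 = 110800 W
I_L = P_in / (√3·V_L·cosφ) = 110800 / (1.732 × 230 × 0.77) = 361 A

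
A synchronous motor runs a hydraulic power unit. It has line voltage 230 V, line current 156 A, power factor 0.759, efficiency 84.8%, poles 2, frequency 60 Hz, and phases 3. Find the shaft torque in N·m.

106 N·m

P_in = √3·V·I·cosφ = 1.732 × 230 × 156 × 0.759 = 47167 W
P_out = η·P_in = 0.848 × 47167 = 39998 W
n = n_s = 120×60/2 = 3600 rpm (synchronous)
ω = 2π×3600/60 = 377 rad/s
τ = P_out/ω = 39998/377 = 106 N·m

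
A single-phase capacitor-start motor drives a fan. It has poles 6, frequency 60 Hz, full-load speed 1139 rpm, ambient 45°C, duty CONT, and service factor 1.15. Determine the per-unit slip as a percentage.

n_s = 120f/p = 120×60/6 = 1200 rpm
s = (n_s − n)/n_s = (1200 − 1139)/1200 = 0.0508

5.08 %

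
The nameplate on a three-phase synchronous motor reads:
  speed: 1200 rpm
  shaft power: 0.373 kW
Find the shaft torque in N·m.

ω = 2π × 1200/60 = 125.7 rad/s
τ = P/ω = 373/125.7 = 2.97 N·m

2.97 N·m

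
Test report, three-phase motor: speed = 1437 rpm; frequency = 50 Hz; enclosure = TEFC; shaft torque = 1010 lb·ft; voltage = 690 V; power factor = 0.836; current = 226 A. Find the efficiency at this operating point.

91.3 %

τ = 1010 lb·ft × 1.356 = 1370 N·m
ω = 2π × 1437/60 = 150.5 rad/s; P_out = τω = 1370 × 150.5 = 206185 W
P_in = √3·V_L·I_L·cosφ = 1.732 × 690 × 226 × 0.836 = 225794 W
η = P_out / P_in = 206185 / 225794 = 0.913 = 91.3%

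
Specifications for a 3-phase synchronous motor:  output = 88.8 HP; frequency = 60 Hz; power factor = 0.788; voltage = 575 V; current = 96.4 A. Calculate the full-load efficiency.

P_out = 88.8 × 746 = 66245 W
P_in = √3·V_L·I_L·cosφ = 1.732 × 575 × 96.4 × 0.788 = 75652 W
η = P_out / P_in = 66245 / 75652 = 0.876 = 87.6%

87.6 %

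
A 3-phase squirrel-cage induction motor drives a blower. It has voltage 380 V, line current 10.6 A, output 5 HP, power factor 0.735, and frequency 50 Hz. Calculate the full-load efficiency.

P_out = 5 × 746 = 3730 W
P_in = √3·V_L·I_L·cosφ = 1.732 × 380 × 10.6 × 0.735 = 5128 W
η = P_out / P_in = 3730 / 5128 = 0.727 = 72.7%

72.7 %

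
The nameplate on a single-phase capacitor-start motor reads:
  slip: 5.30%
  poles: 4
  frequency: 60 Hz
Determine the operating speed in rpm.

1705 rpm

n_s = 120f/p = 120×60/4 = 1800 rpm
n = n_s(1 − s) = 1800 × (1 − 0.053) = 1705 rpm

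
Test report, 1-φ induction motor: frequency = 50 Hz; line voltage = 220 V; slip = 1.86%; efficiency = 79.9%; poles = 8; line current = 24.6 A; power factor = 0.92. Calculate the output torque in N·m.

51.6 N·m

P_in = V·I·cosφ = 220 × 24.6 × 0.92 = 4979 W
P_out = η·P_in = 0.799 × 4979 = 3978 W
n_s = 120×50/8 = 750 rpm; n = 750×(1−0.0186) = 736 rpm
ω = 2π×736/60 = 77.07 rad/s
τ = P_out/ω = 3978/77.07 = 51.6 N·m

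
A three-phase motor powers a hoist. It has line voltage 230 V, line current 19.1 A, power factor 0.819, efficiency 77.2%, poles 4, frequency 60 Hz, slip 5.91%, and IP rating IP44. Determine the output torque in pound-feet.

20 lb·ft

P_in = √3·V·I·cosφ = 1.732 × 230 × 19.1 × 0.819 = 6232 W
P_out = η·P_in = 0.772 × 6232 = 4811 W
n_s = 120×60/4 = 1800 rpm; n = 1800×(1−0.0591) = 1694 rpm
ω = 2π×1694/60 = 177.4 rad/s
τ = P_out/ω = 4811/177.4 = 27.12 N·m
In lb·ft: 27.12/1.356 = 20 lb·ft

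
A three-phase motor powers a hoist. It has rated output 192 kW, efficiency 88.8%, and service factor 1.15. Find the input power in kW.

216 kW

P_out = 192000 W
P_in = P_out/η = 192000/0.888 = 216216 W = 216 kW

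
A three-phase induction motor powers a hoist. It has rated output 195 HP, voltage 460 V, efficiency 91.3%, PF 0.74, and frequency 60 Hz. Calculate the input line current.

P_out = 195 × 746 = 145470 W
P_in = P_out / η = 145470 / 0.913 = 159332 W
I_L = P_in / (√3·V_L·cosφ) = 159332 / (1.732 × 460 × 0.74) = 270 A

270 A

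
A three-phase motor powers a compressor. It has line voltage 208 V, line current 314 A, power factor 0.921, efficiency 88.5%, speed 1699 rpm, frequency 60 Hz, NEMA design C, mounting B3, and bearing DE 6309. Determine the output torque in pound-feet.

P_in = √3·V·I·cosφ = 1.732 × 208 × 314 × 0.921 = 104184 W
P_out = η·P_in = 0.885 × 104184 = 92203 W
n = 1699 rpm
ω = 2π×1699/60 = 177.9 rad/s
τ = P_out/ω = 92203/177.9 = 518.3 N·m
In lb·ft: 518.3/1.356 = 382 lb·ft

382 lb·ft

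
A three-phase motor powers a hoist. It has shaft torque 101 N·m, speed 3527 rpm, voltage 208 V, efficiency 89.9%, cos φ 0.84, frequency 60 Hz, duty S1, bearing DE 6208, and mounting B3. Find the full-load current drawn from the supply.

ω = 2π×3527/60 = 369.3 rad/s; P_out = τω = 101 × 369.3 = 37299 W
P_in = P_out / η = 37299 / 0.899 = 41489 W
I_L = P_in / (√3·V_L·cosφ) = 41489 / (1.732 × 208 × 0.84) = 137 A

137 A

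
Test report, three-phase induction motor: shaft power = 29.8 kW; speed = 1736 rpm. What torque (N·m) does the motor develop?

ω = 2π × 1736/60 = 181.8 rad/s
τ = P/ω = 29800/181.8 = 164 N·m

164 N·m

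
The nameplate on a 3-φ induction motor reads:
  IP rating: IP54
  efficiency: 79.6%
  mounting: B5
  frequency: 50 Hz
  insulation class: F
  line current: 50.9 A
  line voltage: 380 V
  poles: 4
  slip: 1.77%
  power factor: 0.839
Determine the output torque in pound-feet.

P_in = √3·V·I·cosφ = 1.732 × 380 × 50.9 × 0.839 = 28107 W
P_out = η·P_in = 0.796 × 28107 = 22373 W
n_s = 120×50/4 = 1500 rpm; n = 1500×(1−0.0177) = 1473 rpm
ω = 2π×1473/60 = 154.3 rad/s
τ = P_out/ω = 22373/154.3 = 145 N·m
In lb·ft: 145/1.356 = 107 lb·ft

107 lb·ft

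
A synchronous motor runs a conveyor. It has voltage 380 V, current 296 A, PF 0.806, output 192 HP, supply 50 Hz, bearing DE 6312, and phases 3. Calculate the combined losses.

P_in = √3·V·I·cosφ = 1.732×380×296×0.806 = 157021 W
P_out = 192×746 = 143232 W
Losses = P_in − P_out = 157021 − 143232 = 13789 W

13.8 kW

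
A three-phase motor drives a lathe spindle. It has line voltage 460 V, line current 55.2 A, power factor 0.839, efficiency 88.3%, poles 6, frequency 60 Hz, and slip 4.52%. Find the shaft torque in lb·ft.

200 lb·ft

P_in = √3·V·I·cosφ = 1.732 × 460 × 55.2 × 0.839 = 36898 W
P_out = η·P_in = 0.883 × 36898 = 32581 W
n_s = 120×60/6 = 1200 rpm; n = 1200×(1−0.0452) = 1146 rpm
ω = 2π×1146/60 = 120 rad/s
τ = P_out/ω = 32581/120 = 271.5 N·m
In lb·ft: 271.5/1.356 = 200 lb·ft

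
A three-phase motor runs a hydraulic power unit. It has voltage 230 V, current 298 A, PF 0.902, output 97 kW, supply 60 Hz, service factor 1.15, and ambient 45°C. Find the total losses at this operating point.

10100 W

P_in = √3·V·I·cosφ = 1.732×230×298×0.902 = 107078 W
P_out = 97000 W
Losses = P_in − P_out = 107078 − 97000 = 10078 W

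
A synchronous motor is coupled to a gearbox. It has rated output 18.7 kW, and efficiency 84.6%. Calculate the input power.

22.1 kW

P_out = 18700 W
P_in = P_out/η = 18700/0.846 = 22104 W = 22.1 kW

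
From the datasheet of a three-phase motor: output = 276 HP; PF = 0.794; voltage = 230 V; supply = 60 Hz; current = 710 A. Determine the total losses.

18.7 kW

P_in = √3·V·I·cosφ = 1.732×230×710×0.794 = 224571 W
P_out = 276×746 = 205896 W
Losses = P_in − P_out = 224571 − 205896 = 18675 W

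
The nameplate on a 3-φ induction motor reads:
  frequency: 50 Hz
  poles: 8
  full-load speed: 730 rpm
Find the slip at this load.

n_s = 120f/p = 120×50/8 = 750 rpm
s = (n_s − n)/n_s = (750 − 730)/750 = 0.0267

2.67 %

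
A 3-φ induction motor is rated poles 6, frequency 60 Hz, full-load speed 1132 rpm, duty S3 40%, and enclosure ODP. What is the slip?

5.7 %

n_s = 120f/p = 120×60/6 = 1200 rpm
s = (n_s − n)/n_s = (1200 − 1132)/1200 = 0.0567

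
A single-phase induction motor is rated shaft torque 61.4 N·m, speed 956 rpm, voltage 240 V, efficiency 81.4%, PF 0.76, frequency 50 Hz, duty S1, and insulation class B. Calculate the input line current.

41.4 A

ω = 2π×956/60 = 100.1 rad/s; P_out = τω = 61.4 × 100.1 = 6146 W
P_in = P_out / η = 6146 / 0.814 = 7550 W
I = P_in / (V·cosφ) = 7550 / (240 × 0.76) = 41.4 A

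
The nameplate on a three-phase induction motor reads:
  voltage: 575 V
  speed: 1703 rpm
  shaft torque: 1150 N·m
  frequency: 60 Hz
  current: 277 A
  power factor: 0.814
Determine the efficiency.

91.3 %

ω = 2π × 1703/60 = 178.3 rad/s; P_out = τω = 1150 × 178.3 = 205045 W
P_in = √3·V_L·I_L·cosφ = 1.732 × 575 × 277 × 0.814 = 224554 W
η = P_out / P_in = 205045 / 224554 = 0.913 = 91.3%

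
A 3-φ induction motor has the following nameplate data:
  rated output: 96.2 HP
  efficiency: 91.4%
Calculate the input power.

78.5 kW

P_out = 96.2 × 746 = 71765 W
P_in = P_out/η = 71765/0.914 = 78518 W = 78.5 kW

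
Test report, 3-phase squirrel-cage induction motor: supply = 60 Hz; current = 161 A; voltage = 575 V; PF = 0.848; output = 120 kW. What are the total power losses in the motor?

16000 W

P_in = √3·V·I·cosφ = 1.732×575×161×0.848 = 135968 W
P_out = 120000 W
Losses = P_in − P_out = 135968 − 120000 = 15968 W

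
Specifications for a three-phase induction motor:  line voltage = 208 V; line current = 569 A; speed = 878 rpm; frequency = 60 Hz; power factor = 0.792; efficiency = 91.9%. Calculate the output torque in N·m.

1620 N·m

P_in = √3·V·I·cosφ = 1.732 × 208 × 569 × 0.792 = 162349 W
P_out = η·P_in = 0.919 × 162349 = 149199 W
n = 878 rpm
ω = 2π×878/60 = 91.94 rad/s
τ = P_out/ω = 149199/91.94 = 1620 N·m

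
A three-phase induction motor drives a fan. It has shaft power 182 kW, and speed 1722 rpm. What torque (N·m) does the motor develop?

ω = 2π × 1722/60 = 180.3 rad/s
τ = P/ω = 182000/180.3 = 1010 N·m

1010 N·m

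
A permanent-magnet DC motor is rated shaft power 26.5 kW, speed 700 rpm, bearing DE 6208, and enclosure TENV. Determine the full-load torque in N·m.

ω = 2π × 700/60 = 73.3 rad/s
τ = P/ω = 26500/73.3 = 362 N·m

362 N·m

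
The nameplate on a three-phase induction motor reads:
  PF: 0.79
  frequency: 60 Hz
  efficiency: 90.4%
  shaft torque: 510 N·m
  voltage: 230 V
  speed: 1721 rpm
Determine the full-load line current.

323 A

ω = 2π×1721/60 = 180.2 rad/s; P_out = τω = 510 × 180.2 = 91902 W
P_in = P_out / η = 91902 / 0.904 = 101662 W
I_L = P_in / (√3·V_L·cosφ) = 101662 / (1.732 × 230 × 0.79) = 323 A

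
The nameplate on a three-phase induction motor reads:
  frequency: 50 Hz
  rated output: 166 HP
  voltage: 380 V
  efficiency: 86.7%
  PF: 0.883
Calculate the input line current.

P_out = 166 × 746 = 123836 W
P_in = P_out / η = 123836 / 0.867 = 142833 W
I_L = P_in / (√3·V_L·cosφ) = 142833 / (1.732 × 380 × 0.883) = 246 A

246 A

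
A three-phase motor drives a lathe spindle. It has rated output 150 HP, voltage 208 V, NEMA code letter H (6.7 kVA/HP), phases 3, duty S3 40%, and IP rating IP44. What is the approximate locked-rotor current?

S_LR = 6.7 × 150 = 1005 kVA
I_LR = S_LR/(√3·V_L) = 1005000/(1.732×208) = 2790 A

2790 A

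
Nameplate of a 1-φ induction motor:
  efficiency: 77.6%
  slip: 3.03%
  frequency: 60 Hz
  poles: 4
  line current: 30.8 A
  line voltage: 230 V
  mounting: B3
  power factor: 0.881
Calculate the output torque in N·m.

P_in = V·I·cosφ = 230 × 30.8 × 0.881 = 6241 W
P_out = η·P_in = 0.776 × 6241 = 4843 W
n_s = 120×60/4 = 1800 rpm; n = 1800×(1−0.0303) = 1745 rpm
ω = 2π×1745/60 = 182.7 rad/s
τ = P_out/ω = 4843/182.7 = 26.5 N·m

26.5 N·m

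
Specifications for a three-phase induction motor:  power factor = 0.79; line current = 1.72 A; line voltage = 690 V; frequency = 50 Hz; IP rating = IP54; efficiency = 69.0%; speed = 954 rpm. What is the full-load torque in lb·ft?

8.27 lb·ft

P_in = √3·V·I·cosφ = 1.732 × 690 × 1.72 × 0.79 = 1624 W
P_out = η·P_in = 0.69 × 1624 = 1121 W
n = 954 rpm
ω = 2π×954/60 = 99.9 rad/s
τ = P_out/ω = 1121/99.9 = 11.22 N·m
In lb·ft: 11.22/1.356 = 8.27 lb·ft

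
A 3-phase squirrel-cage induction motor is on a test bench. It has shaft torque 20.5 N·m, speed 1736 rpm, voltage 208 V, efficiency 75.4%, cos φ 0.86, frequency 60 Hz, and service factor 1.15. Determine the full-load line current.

16 A

ω = 2π×1736/60 = 181.8 rad/s; P_out = τω = 20.5 × 181.8 = 3727 W
P_in = P_out / η = 3727 / 0.754 = 4943 W
I_L = P_in / (√3·V_L·cosφ) = 4943 / (1.732 × 208 × 0.86) = 16 A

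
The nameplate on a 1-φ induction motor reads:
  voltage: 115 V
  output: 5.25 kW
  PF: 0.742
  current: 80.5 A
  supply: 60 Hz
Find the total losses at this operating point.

P_in = V·I·cosφ = 115×80.5×0.742 = 6869 W
P_out = 5250 W
Losses = P_in − P_out = 6869 − 5250 = 1619 W

1.62 kW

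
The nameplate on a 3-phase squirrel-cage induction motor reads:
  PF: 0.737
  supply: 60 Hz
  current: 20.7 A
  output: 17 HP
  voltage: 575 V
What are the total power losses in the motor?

2510 W

P_in = √3·V·I·cosφ = 1.732×575×20.7×0.737 = 15193 W
P_out = 17×746 = 12682 W
Losses = P_in − P_out = 15193 − 12682 = 2511 W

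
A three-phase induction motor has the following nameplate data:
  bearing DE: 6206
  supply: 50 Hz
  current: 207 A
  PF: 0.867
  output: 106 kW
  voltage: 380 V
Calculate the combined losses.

P_in = √3·V·I·cosφ = 1.732×380×207×0.867 = 118119 W
P_out = 106000 W
Losses = P_in − P_out = 118119 − 106000 = 12119 W

12100 W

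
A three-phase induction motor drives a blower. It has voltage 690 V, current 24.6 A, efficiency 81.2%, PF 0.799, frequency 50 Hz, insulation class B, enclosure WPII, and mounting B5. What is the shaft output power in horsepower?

P_in = √3·V·I·cosφ = 1.732 × 690 × 24.6 × 0.799 = 23490 W
P_out = η·P_in = 0.812 × 23490 = 19074 W
= 19074/746 = 25.6 HP

25.6 HP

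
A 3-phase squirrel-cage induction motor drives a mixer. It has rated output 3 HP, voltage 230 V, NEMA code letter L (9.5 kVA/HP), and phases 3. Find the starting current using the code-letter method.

S_LR = 9.5 × 3 = 28.5 kVA
I_LR = S_LR/(√3·V_L) = 28500/(1.732×230) = 71.5 A

71.5 A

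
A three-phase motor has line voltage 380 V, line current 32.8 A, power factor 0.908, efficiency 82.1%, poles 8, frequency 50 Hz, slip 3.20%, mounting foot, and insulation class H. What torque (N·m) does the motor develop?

212 N·m

P_in = √3·V·I·cosφ = 1.732 × 380 × 32.8 × 0.908 = 19602 W
P_out = η·P_in = 0.821 × 19602 = 16093 W
n_s = 120×50/8 = 750 rpm; n = 750×(1−0.032) = 726 rpm
ω = 2π×726/60 = 76.03 rad/s
τ = P_out/ω = 16093/76.03 = 212 N·m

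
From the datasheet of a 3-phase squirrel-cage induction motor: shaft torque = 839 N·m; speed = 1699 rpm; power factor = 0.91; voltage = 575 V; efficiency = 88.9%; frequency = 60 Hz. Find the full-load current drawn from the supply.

ω = 2π×1699/60 = 177.9 rad/s; P_out = τω = 839 × 177.9 = 149258 W
P_in = P_out / η = 149258 / 0.889 = 167894 W
I_L = P_in / (√3·V_L·cosφ) = 167894 / (1.732 × 575 × 0.91) = 185 A

185 A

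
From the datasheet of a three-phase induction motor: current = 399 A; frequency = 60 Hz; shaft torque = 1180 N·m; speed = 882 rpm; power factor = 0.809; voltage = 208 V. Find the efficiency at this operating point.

93.7 %

ω = 2π × 882/60 = 92.36 rad/s; P_out = τω = 1180 × 92.36 = 108985 W
P_in = √3·V_L·I_L·cosφ = 1.732 × 208 × 399 × 0.809 = 116287 W
η = P_out / P_in = 108985 / 116287 = 0.937 = 93.7%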